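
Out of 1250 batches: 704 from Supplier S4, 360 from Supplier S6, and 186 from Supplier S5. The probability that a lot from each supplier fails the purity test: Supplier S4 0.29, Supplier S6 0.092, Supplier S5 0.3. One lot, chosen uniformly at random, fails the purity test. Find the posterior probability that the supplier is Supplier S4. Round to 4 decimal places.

Prior × likelihood for each hypothesis:
  Supplier S4: 0.5632 × 0.29 = 0.163328
  Supplier S6: 0.288 × 0.092 = 0.026496
  Supplier S5: 0.1488 × 0.3 = 0.04464
Sum = 0.234464.
P(Supplier S4 | evidence) = 0.163328 / 0.234464 ≈ 0.6966.

0.6966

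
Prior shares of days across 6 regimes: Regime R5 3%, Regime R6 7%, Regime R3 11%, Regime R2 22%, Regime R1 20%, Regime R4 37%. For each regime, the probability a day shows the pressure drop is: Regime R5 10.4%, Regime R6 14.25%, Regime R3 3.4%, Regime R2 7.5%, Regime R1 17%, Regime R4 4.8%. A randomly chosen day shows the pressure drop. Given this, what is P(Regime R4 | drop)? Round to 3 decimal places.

By Bayes' rule, posterior ∝ prior × likelihood:
  Regime R5: 0.03 × 0.104 = 0.00312
  Regime R6: 0.07 × 0.1425 = 0.009975
  Regime R3: 0.11 × 0.034 = 0.00374
  Regime R2: 0.22 × 0.075 = 0.0165
  Regime R1: 0.2 × 0.17 = 0.034
  Regime R4: 0.37 × 0.048 = 0.01776
Total = 0.085095.
P(Regime R4 | evidence) = 0.01776 / 0.085095 ≈ 0.209.

0.209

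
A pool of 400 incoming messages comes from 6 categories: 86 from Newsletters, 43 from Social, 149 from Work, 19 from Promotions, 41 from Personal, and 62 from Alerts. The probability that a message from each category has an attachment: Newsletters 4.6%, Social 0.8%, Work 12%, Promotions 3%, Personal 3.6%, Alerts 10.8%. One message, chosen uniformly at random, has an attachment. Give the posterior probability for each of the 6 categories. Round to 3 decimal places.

By Bayes' rule, posterior ∝ prior × likelihood:
  Newsletters: 0.215 × 0.046 = 0.00989
  Social: 0.1075 × 0.008 = 0.00086
  Work: 0.3725 × 0.12 = 0.0447
  Promotions: 0.0475 × 0.03 = 0.001425
  Personal: 0.1025 × 0.036 = 0.00369
  Alerts: 0.155 × 0.108 = 0.01674
Sum = 0.077305.
P(Newsletters | attachment) = 0.00989/0.077305 ≈ 0.128
P(Social | attachment) = 0.00086/0.077305 ≈ 0.011
P(Work | attachment) = 0.0447/0.077305 ≈ 0.578
P(Promotions | attachment) = 0.001425/0.077305 ≈ 0.018
P(Personal | attachment) = 0.00369/0.077305 ≈ 0.048
P(Alerts | attachment) = 0.01674/0.077305 ≈ 0.217

Newsletters 0.128, Social 0.011, Work 0.578, Promotions 0.018, Personal 0.048, Alerts 0.217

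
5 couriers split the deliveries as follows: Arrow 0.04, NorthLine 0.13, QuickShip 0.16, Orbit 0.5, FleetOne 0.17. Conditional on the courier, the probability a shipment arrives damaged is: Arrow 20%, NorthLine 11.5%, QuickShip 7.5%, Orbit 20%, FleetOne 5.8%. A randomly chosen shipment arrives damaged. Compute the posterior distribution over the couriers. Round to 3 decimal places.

Arrow 0.055, NorthLine 0.103, QuickShip 0.083, Orbit 0.691, FleetOne 0.068

Compute prior × likelihood for every hypothesis:
  Arrow: 0.04 × 0.2 = 0.008
  NorthLine: 0.13 × 0.115 = 0.01495
  QuickShip: 0.16 × 0.075 = 0.012
  Orbit: 0.5 × 0.2 = 0.1
  FleetOne: 0.17 × 0.058 = 0.00986
Normalizing constant = 0.14481.
P(Arrow | damaged) = 0.008/0.14481 ≈ 0.055
P(NorthLine | damaged) = 0.01495/0.14481 ≈ 0.103
P(QuickShip | damaged) = 0.012/0.14481 ≈ 0.083
P(Orbit | damaged) = 0.1/0.14481 ≈ 0.691
P(FleetOne | damaged) = 0.00986/0.14481 ≈ 0.068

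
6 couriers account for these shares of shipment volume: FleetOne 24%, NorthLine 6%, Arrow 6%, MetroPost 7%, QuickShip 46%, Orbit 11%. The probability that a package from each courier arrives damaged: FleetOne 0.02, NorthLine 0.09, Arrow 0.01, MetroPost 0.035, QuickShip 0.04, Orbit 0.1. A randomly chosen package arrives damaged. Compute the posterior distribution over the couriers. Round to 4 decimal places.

Unnormalized posteriors (prior × likelihood):
  FleetOne: 0.24 × 0.02 = 0.0048
  NorthLine: 0.06 × 0.09 = 0.0054
  Arrow: 0.06 × 0.01 = 0.0006
  MetroPost: 0.07 × 0.035 = 0.00245
  QuickShip: 0.46 × 0.04 = 0.0184
  Orbit: 0.11 × 0.1 = 0.011
Total = 0.04265.
P(FleetOne | damaged) = 0.0048/0.04265 ≈ 0.1125
P(NorthLine | damaged) = 0.0054/0.04265 ≈ 0.1266
P(Arrow | damaged) = 0.0006/0.04265 ≈ 0.0141
P(MetroPost | damaged) = 0.00245/0.04265 ≈ 0.0574
P(QuickShip | damaged) = 0.0184/0.04265 ≈ 0.4314
P(Orbit | damaged) = 0.011/0.04265 ≈ 0.2579

FleetOne 0.1125, NorthLine 0.1266, Arrow 0.0141, MetroPost 0.0574, QuickShip 0.4314, Orbit 0.2579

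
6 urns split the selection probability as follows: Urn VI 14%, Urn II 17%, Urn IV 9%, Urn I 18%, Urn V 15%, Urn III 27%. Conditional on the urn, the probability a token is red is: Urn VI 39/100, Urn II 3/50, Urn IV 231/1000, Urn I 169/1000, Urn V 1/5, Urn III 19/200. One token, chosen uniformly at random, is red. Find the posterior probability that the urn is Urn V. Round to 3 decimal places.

Compute prior × likelihood for every hypothesis:
  Urn VI: 0.14 × 0.39 = 0.0546
  Urn II: 0.17 × 0.06 = 0.0102
  Urn IV: 0.09 × 0.231 = 0.02079
  Urn I: 0.18 × 0.169 = 0.03042
  Urn V: 0.15 × 0.2 = 0.03
  Urn III: 0.27 × 0.095 = 0.02565
Normalizing constant = 0.17166.
P(Urn V | evidence) = 0.03 / 0.17166 ≈ 0.175.

0.175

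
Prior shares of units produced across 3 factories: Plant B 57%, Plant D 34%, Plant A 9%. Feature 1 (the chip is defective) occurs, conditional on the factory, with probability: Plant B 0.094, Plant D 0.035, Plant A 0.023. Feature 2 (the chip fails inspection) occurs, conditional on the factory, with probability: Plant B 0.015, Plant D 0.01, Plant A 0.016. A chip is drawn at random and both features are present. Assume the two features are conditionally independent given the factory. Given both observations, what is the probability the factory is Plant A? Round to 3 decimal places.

0.035

Compute prior × likelihood for every hypothesis:
  Plant B: 0.57 × 0.094 × 0.015 = 0.0008037
  Plant D: 0.34 × 0.035 × 0.01 = 0.000119
  Plant A: 0.09 × 0.023 × 0.016 = 0.00003312
Total = 0.00095582.
P(Plant A | evidence) = 0.00003312 / 0.00095582 ≈ 0.035.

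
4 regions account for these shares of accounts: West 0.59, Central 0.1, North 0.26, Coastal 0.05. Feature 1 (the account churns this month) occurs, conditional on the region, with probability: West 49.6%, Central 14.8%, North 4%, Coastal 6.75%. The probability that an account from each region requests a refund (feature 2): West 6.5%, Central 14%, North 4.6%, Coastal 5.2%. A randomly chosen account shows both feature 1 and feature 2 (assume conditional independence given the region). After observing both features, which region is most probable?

West

Prior × likelihood for each hypothesis:
  West: 0.59 × 0.496 × 0.065 = 0.0190216
  Central: 0.1 × 0.148 × 0.14 = 0.002072
  North: 0.26 × 0.04 × 0.046 = 0.0004784
  Coastal: 0.05 × 0.0675 × 0.052 = 0.0001755
Total = 0.0217475.
Largest term belongs to West, so West is most probable.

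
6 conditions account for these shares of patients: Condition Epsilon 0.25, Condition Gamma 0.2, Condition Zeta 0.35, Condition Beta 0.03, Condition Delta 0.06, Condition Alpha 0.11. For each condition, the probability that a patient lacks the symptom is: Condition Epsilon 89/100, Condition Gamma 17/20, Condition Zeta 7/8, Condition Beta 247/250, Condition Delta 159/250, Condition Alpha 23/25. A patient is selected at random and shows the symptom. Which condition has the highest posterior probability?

Condition Zeta

Taking complements, P(symptomatic | each) = Condition Epsilon 0.11, Condition Gamma 0.15, Condition Zeta 0.125, Condition Beta 0.012, Condition Delta 0.364, Condition Alpha 0.08.
By Bayes' rule, posterior ∝ prior × likelihood:
  Condition Epsilon: 0.25 × 0.11 = 0.0275
  Condition Gamma: 0.2 × 0.15 = 0.03
  Condition Zeta: 0.35 × 0.125 = 0.04375
  Condition Beta: 0.03 × 0.012 = 0.00036
  Condition Delta: 0.06 × 0.364 = 0.02184
  Condition Alpha: 0.11 × 0.08 = 0.0088
Sum = 0.13225.
Largest term belongs to Condition Zeta, so Condition Zeta is most probable.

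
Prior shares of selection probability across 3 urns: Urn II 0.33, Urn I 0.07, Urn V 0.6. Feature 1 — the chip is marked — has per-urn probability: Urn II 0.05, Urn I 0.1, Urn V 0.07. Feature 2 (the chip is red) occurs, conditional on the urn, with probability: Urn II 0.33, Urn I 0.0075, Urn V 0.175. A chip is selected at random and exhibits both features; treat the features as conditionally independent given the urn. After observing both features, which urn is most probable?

Urn V

By Bayes' rule, posterior ∝ prior × likelihood:
  Urn II: 0.33 × 0.05 × 0.33 = 0.005445
  Urn I: 0.07 × 0.1 × 0.0075 = 0.0000525
  Urn V: 0.6 × 0.07 × 0.175 = 0.00735
Total = 0.0128475.
Largest term belongs to Urn V, so Urn V is most probable.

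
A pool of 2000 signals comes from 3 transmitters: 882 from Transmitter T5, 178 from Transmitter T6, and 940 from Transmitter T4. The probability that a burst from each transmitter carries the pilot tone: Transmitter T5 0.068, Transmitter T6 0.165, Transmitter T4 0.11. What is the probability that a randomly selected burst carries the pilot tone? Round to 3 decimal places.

Compute prior × likelihood for every hypothesis:
  Transmitter T5: 0.441 × 0.068 = 0.029988
  Transmitter T6: 0.089 × 0.165 = 0.014685
  Transmitter T4: 0.47 × 0.11 = 0.0517
P(pilot) = 0.029988 + 0.014685 + 0.0517 = 0.096373 → 0.096.

0.096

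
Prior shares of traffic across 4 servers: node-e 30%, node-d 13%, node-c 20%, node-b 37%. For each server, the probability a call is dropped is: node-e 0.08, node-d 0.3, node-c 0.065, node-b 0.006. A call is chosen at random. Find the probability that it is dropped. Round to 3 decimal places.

0.078

By Bayes' rule, posterior ∝ prior × likelihood:
  node-e: 0.3 × 0.08 = 0.024
  node-d: 0.13 × 0.3 = 0.039
  node-c: 0.2 × 0.065 = 0.013
  node-b: 0.37 × 0.006 = 0.00222
P(dropped) = 0.024 + 0.039 + 0.013 + 0.00222 = 0.07822 → 0.078.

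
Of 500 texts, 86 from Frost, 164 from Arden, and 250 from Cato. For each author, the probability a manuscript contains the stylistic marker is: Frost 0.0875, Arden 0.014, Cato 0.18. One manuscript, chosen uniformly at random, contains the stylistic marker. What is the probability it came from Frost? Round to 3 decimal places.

Prior × likelihood for each hypothesis:
  Frost: 0.172 × 0.0875 = 0.01505
  Arden: 0.328 × 0.014 = 0.004592
  Cato: 0.5 × 0.18 = 0.09
Normalizing constant = 0.109642.
P(Frost | evidence) = 0.01505 / 0.109642 ≈ 0.137.

0.137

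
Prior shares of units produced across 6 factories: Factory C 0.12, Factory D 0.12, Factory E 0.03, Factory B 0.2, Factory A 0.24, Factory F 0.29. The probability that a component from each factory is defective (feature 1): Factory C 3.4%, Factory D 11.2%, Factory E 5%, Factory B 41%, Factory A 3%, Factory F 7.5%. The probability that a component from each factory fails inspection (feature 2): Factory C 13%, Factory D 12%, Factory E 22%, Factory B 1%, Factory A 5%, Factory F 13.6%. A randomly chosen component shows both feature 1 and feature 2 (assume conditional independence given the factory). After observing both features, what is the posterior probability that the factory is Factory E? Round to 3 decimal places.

0.050

Unnormalized posteriors (prior × likelihood):
  Factory C: 0.12 × 0.034 × 0.13 = 0.0005304
  Factory D: 0.12 × 0.112 × 0.12 = 0.0016128
  Factory E: 0.03 × 0.05 × 0.22 = 0.00033
  Factory B: 0.2 × 0.41 × 0.01 = 0.00082
  Factory A: 0.24 × 0.03 × 0.05 = 0.00036
  Factory F: 0.29 × 0.075 × 0.136 = 0.002958
Sum = 0.0066112.
P(Factory E | evidence) = 0.00033 / 0.0066112 ≈ 0.050.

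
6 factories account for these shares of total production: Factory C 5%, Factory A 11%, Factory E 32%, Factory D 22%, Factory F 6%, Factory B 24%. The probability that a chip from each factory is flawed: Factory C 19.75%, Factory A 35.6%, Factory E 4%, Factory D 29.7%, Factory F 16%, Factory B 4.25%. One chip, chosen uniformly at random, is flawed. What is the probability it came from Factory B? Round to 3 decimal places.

0.069

Unnormalized posteriors (prior × likelihood):
  Factory C: 0.05 × 0.1975 = 0.009875
  Factory A: 0.11 × 0.356 = 0.03916
  Factory E: 0.32 × 0.04 = 0.0128
  Factory D: 0.22 × 0.297 = 0.06534
  Factory F: 0.06 × 0.16 = 0.0096
  Factory B: 0.24 × 0.0425 = 0.0102
Normalizing constant = 0.146975.
P(Factory B | evidence) = 0.0102 / 0.146975 ≈ 0.069.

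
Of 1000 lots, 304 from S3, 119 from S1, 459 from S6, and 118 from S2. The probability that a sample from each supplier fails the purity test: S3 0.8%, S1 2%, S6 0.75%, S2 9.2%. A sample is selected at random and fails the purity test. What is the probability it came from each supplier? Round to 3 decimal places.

Unnormalized posteriors (prior × likelihood):
  S3: 0.304 × 0.008 = 0.002432
  S1: 0.119 × 0.02 = 0.00238
  S6: 0.459 × 0.0075 = 0.0034425
  S2: 0.118 × 0.092 = 0.010856
Sum = 0.0191105.
P(S3 | off-spec) = 0.002432/0.0191105 ≈ 0.127
P(S1 | off-spec) = 0.00238/0.0191105 ≈ 0.125
P(S6 | off-spec) = 0.0034425/0.0191105 ≈ 0.180
P(S2 | off-spec) = 0.010856/0.0191105 ≈ 0.568

S3 0.127, S1 0.125, S6 0.180, S2 0.568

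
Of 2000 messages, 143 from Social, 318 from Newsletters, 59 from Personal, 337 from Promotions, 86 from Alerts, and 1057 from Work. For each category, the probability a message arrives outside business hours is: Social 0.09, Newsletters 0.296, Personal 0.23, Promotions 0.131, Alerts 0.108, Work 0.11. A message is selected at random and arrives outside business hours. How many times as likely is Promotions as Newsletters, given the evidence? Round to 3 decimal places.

0.469

By Bayes' rule, posterior ∝ prior × likelihood:
  Social: 0.0715 × 0.09 = 0.006435
  Newsletters: 0.159 × 0.296 = 0.047064
  Personal: 0.0295 × 0.23 = 0.006785
  Promotions: 0.1685 × 0.131 = 0.0220735
  Alerts: 0.043 × 0.108 = 0.004644
  Work: 0.5285 × 0.11 = 0.058135
Total = 0.1451365.
The ratio is 0.0220735 / 0.047064 (the normalizer cancels) = 0.469.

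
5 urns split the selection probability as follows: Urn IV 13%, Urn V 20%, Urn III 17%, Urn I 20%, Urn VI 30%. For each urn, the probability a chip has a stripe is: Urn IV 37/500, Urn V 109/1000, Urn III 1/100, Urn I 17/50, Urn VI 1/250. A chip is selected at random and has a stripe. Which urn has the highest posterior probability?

Compute prior × likelihood for every hypothesis:
  Urn IV: 0.13 × 0.074 = 0.00962
  Urn V: 0.2 × 0.109 = 0.0218
  Urn III: 0.17 × 0.01 = 0.0017
  Urn I: 0.2 × 0.34 = 0.068
  Urn VI: 0.3 × 0.004 = 0.0012
Normalizing constant = 0.10232.
Largest term belongs to Urn I, so Urn I is most probable.

Urn I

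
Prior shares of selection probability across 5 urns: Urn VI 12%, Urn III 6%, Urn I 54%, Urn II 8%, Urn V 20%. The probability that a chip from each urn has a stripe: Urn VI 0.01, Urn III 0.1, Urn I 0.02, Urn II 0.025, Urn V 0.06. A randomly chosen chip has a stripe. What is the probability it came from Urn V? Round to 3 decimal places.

0.375

Unnormalized posteriors (prior × likelihood):
  Urn VI: 0.12 × 0.01 = 0.0012
  Urn III: 0.06 × 0.1 = 0.006
  Urn I: 0.54 × 0.02 = 0.0108
  Urn II: 0.08 × 0.025 = 0.002
  Urn V: 0.2 × 0.06 = 0.012
Total = 0.032.
P(Urn V | evidence) = 0.012 / 0.032 ≈ 0.375.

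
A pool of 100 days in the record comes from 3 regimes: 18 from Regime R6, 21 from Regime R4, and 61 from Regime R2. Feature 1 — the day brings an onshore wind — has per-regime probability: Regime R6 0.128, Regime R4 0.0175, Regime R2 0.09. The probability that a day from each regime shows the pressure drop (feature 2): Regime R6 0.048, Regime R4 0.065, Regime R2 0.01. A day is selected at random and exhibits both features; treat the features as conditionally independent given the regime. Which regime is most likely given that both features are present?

Regime R6

Prior × likelihood for each hypothesis:
  Regime R6: 0.18 × 0.128 × 0.048 = 0.00110592
  Regime R4: 0.21 × 0.0175 × 0.065 = 0.000238875
  Regime R2: 0.61 × 0.09 × 0.01 = 0.000549
Sum = 0.001893795.
Largest term belongs to Regime R6, so Regime R6 is most probable.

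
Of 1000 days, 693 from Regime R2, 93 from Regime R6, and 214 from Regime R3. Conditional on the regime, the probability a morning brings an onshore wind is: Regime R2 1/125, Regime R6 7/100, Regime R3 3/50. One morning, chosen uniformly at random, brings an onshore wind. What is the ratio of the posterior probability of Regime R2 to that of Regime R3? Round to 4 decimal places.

0.4318

Prior × likelihood for each hypothesis:
  Regime R2: 0.693 × 0.008 = 0.005544
  Regime R6: 0.093 × 0.07 = 0.00651
  Regime R3: 0.214 × 0.06 = 0.01284
Sum = 0.024894.
The ratio is 0.005544 / 0.01284 (the normalizer cancels) = 0.4318.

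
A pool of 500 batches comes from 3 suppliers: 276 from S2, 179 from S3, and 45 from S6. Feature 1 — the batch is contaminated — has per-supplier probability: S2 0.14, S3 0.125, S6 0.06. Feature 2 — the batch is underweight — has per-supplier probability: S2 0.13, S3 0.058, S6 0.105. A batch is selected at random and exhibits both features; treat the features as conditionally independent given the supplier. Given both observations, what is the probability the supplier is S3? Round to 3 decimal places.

By Bayes' rule, posterior ∝ prior × likelihood:
  S2: 0.552 × 0.14 × 0.13 = 0.0100464
  S3: 0.358 × 0.125 × 0.058 = 0.0025955
  S6: 0.09 × 0.06 × 0.105 = 0.000567
Sum = 0.0132089.
P(S3 | evidence) = 0.0025955 / 0.0132089 ≈ 0.196.

0.196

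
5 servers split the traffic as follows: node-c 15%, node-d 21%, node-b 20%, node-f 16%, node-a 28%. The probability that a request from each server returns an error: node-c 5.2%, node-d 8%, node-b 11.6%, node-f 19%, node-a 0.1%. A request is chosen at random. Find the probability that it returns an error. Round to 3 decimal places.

Compute prior × likelihood for every hypothesis:
  node-c: 0.15 × 0.052 = 0.0078
  node-d: 0.21 × 0.08 = 0.0168
  node-b: 0.2 × 0.116 = 0.0232
  node-f: 0.16 × 0.19 = 0.0304
  node-a: 0.28 × 0.001 = 0.00028
P(error) = 0.0078 + 0.0168 + 0.0232 + 0.0304 + 0.00028 = 0.07848 → 0.078.

0.078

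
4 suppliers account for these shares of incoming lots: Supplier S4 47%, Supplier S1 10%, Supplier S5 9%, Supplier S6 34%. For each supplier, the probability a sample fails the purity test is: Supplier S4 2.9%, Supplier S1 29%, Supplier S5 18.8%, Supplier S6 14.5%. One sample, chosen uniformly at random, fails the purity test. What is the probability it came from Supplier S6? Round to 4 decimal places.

Unnormalized posteriors (prior × likelihood):
  Supplier S4: 0.47 × 0.029 = 0.01363
  Supplier S1: 0.1 × 0.29 = 0.029
  Supplier S5: 0.09 × 0.188 = 0.01692
  Supplier S6: 0.34 × 0.145 = 0.0493
Normalizing constant = 0.10885.
P(Supplier S6 | evidence) = 0.0493 / 0.10885 ≈ 0.4529.

0.4529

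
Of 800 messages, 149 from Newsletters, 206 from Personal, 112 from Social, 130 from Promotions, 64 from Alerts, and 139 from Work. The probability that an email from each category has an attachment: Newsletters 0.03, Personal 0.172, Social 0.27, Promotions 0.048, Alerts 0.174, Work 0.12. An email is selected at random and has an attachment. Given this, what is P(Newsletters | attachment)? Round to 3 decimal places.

By Bayes' rule, posterior ∝ prior × likelihood:
  Newsletters: 0.18625 × 0.03 = 0.0055875
  Personal: 0.2575 × 0.172 = 0.04429
  Social: 0.14 × 0.27 = 0.0378
  Promotions: 0.1625 × 0.048 = 0.0078
  Alerts: 0.08 × 0.174 = 0.01392
  Work: 0.17375 × 0.12 = 0.02085
Total = 0.1302475.
P(Newsletters | evidence) = 0.0055875 / 0.1302475 ≈ 0.043.

0.043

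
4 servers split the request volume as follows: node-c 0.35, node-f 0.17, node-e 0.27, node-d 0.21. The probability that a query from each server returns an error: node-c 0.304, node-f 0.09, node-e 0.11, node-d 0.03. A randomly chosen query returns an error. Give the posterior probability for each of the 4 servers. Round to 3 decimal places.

node-c 0.675, node-f 0.097, node-e 0.188, node-d 0.040

Unnormalized posteriors (prior × likelihood):
  node-c: 0.35 × 0.304 = 0.1064
  node-f: 0.17 × 0.09 = 0.0153
  node-e: 0.27 × 0.11 = 0.0297
  node-d: 0.21 × 0.03 = 0.0063
Total = 0.1577.
P(node-c | error) = 0.1064/0.1577 ≈ 0.675
P(node-f | error) = 0.0153/0.1577 ≈ 0.097
P(node-e | error) = 0.0297/0.1577 ≈ 0.188
P(node-d | error) = 0.0063/0.1577 ≈ 0.040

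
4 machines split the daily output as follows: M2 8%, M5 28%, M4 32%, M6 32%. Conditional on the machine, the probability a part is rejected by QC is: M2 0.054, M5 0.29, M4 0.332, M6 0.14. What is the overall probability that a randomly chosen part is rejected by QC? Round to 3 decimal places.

Unnormalized posteriors (prior × likelihood):
  M2: 0.08 × 0.054 = 0.00432
  M5: 0.28 × 0.29 = 0.0812
  M4: 0.32 × 0.332 = 0.10624
  M6: 0.32 × 0.14 = 0.0448
P(rejected) = 0.00432 + 0.0812 + 0.10624 + 0.0448 = 0.23656 → 0.237.

0.237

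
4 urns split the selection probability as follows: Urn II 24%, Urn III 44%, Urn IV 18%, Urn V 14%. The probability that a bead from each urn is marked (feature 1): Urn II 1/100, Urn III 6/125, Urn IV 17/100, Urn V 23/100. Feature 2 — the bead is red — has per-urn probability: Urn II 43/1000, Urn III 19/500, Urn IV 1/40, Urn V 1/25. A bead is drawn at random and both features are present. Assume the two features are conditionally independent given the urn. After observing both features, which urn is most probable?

Urn V

Unnormalized posteriors (prior × likelihood):
  Urn II: 0.24 × 0.01 × 0.043 = 0.0001032
  Urn III: 0.44 × 0.048 × 0.038 = 0.00080256
  Urn IV: 0.18 × 0.17 × 0.025 = 0.000765
  Urn V: 0.14 × 0.23 × 0.04 = 0.001288
Normalizing constant = 0.00295876.
Largest term belongs to Urn V, so Urn V is most probable.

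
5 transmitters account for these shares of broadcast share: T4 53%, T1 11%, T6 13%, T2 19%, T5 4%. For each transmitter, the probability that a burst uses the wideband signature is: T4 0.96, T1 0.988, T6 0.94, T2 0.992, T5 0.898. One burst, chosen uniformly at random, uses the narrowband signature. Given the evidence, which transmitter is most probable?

Taking complements, P(narrowband | each) = T4 0.04, T1 0.012, T6 0.06, T2 0.008, T5 0.102.
Compute prior × likelihood for every hypothesis:
  T4: 0.53 × 0.04 = 0.0212
  T1: 0.11 × 0.012 = 0.00132
  T6: 0.13 × 0.06 = 0.0078
  T2: 0.19 × 0.008 = 0.00152
  T5: 0.04 × 0.102 = 0.00408
Sum = 0.03592.
Largest term belongs to T4, so T4 is most probable.

T4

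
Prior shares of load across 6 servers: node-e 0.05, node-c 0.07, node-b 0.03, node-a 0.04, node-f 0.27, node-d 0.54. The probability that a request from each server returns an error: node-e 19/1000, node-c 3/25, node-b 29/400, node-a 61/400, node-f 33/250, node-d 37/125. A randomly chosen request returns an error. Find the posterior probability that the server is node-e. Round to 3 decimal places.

0.004

By Bayes' rule, posterior ∝ prior × likelihood:
  node-e: 0.05 × 0.019 = 0.00095
  node-c: 0.07 × 0.12 = 0.0084
  node-b: 0.03 × 0.0725 = 0.002175
  node-a: 0.04 × 0.1525 = 0.0061
  node-f: 0.27 × 0.132 = 0.03564
  node-d: 0.54 × 0.296 = 0.15984
Total = 0.213105.
P(node-e | evidence) = 0.00095 / 0.213105 ≈ 0.004.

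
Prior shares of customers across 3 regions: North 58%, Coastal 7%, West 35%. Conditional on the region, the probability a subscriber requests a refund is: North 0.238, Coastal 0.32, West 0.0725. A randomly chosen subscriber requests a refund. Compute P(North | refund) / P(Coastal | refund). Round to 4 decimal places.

Unnormalized posteriors (prior × likelihood):
  North: 0.58 × 0.238 = 0.13804
  Coastal: 0.07 × 0.32 = 0.0224
  West: 0.35 × 0.0725 = 0.025375
Sum = 0.185815.
The ratio is 0.13804 / 0.0224 (the normalizer cancels) = 6.1625.

6.1625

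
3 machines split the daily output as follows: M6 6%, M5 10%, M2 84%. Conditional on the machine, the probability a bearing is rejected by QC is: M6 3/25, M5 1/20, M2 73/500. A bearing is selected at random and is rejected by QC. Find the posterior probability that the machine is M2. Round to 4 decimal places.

Unnormalized posteriors (prior × likelihood):
  M6: 0.06 × 0.12 = 0.0072
  M5: 0.1 × 0.05 = 0.005
  M2: 0.84 × 0.146 = 0.12264
Total = 0.13484.
P(M2 | evidence) = 0.12264 / 0.13484 ≈ 0.9095.

0.9095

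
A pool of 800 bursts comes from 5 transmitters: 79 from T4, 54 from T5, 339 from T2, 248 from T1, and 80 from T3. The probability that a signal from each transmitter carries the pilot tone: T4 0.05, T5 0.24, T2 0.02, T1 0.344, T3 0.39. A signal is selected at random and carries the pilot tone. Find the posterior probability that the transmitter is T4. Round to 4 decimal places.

0.0282

Compute prior × likelihood for every hypothesis:
  T4: 0.09875 × 0.05 = 0.0049375
  T5: 0.0675 × 0.24 = 0.0162
  T2: 0.42375 × 0.02 = 0.008475
  T1: 0.31 × 0.344 = 0.10664
  T3: 0.1 × 0.39 = 0.039
Normalizing constant = 0.1752525.
P(T4 | evidence) = 0.0049375 / 0.1752525 ≈ 0.0282.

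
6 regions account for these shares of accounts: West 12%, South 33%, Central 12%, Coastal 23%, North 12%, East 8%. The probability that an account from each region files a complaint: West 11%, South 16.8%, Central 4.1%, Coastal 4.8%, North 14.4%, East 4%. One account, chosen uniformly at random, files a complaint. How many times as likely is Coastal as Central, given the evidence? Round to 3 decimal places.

Compute prior × likelihood for every hypothesis:
  West: 0.12 × 0.11 = 0.0132
  South: 0.33 × 0.168 = 0.05544
  Central: 0.12 × 0.041 = 0.00492
  Coastal: 0.23 × 0.048 = 0.01104
  North: 0.12 × 0.144 = 0.01728
  East: 0.08 × 0.04 = 0.0032
Normalizing constant = 0.10508.
The ratio is 0.01104 / 0.00492 (the normalizer cancels) = 2.244.

2.244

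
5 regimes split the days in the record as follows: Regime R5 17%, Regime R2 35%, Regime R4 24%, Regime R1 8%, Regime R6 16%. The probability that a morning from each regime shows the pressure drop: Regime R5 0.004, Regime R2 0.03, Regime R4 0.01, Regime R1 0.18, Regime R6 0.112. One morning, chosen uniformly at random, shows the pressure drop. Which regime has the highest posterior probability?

Unnormalized posteriors (prior × likelihood):
  Regime R5: 0.17 × 0.004 = 0.00068
  Regime R2: 0.35 × 0.03 = 0.0105
  Regime R4: 0.24 × 0.01 = 0.0024
  Regime R1: 0.08 × 0.18 = 0.0144
  Regime R6: 0.16 × 0.112 = 0.01792
Total = 0.0459.
Largest term belongs to Regime R6, so Regime R6 is most probable.

Regime R6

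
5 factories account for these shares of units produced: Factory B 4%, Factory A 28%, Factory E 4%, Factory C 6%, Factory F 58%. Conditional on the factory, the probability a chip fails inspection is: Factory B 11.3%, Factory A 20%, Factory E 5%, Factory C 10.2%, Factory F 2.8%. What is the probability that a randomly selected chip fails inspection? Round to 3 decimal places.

Compute prior × likelihood for every hypothesis:
  Factory B: 0.04 × 0.113 = 0.00452
  Factory A: 0.28 × 0.2 = 0.056
  Factory E: 0.04 × 0.05 = 0.002
  Factory C: 0.06 × 0.102 = 0.00612
  Factory F: 0.58 × 0.028 = 0.01624
P(nonconforming) = 0.00452 + 0.056 + 0.002 + 0.00612 + 0.01624 = 0.08488 → 0.085.

0.085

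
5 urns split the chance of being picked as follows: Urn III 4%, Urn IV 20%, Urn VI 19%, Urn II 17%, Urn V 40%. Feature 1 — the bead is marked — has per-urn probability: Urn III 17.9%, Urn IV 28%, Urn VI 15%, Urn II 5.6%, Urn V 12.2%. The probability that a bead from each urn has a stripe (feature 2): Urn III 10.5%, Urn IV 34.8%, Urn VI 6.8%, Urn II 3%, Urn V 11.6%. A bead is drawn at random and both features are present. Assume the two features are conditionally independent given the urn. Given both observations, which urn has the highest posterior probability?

Urn IV

Compute prior × likelihood for every hypothesis:
  Urn III: 0.04 × 0.179 × 0.105 = 0.0007518
  Urn IV: 0.2 × 0.28 × 0.348 = 0.019488
  Urn VI: 0.19 × 0.15 × 0.068 = 0.001938
  Urn II: 0.17 × 0.056 × 0.03 = 0.0002856
  Urn V: 0.4 × 0.122 × 0.116 = 0.0056608
Normalizing constant = 0.0281242.
Largest term belongs to Urn IV, so Urn IV is most probable.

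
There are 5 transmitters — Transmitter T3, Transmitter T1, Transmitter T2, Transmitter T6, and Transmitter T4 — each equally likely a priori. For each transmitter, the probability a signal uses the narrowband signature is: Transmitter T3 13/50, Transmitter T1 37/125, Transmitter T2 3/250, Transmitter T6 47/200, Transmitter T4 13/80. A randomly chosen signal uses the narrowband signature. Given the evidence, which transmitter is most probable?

Transmitter T1

With a uniform prior (1/5 each), posterior ∝ likelihood:
  Transmitter T3: 0.26
  Transmitter T1: 0.296
  Transmitter T2: 0.012
  Transmitter T6: 0.235
  Transmitter T4: 0.1625
Sum = 0.9655.
Largest term belongs to Transmitter T1, so Transmitter T1 is most probable.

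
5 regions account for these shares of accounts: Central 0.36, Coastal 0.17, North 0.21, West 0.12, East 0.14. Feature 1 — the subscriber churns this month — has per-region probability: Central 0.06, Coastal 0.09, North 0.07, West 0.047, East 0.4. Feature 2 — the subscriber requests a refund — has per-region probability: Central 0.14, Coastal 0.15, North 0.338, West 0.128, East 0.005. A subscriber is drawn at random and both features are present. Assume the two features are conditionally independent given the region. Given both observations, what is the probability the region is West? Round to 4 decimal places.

By Bayes' rule, posterior ∝ prior × likelihood:
  Central: 0.36 × 0.06 × 0.14 = 0.003024
  Coastal: 0.17 × 0.09 × 0.15 = 0.002295
  North: 0.21 × 0.07 × 0.338 = 0.0049686
  West: 0.12 × 0.047 × 0.128 = 0.00072192
  East: 0.14 × 0.4 × 0.005 = 0.00028
Normalizing constant = 0.01128952.
P(West | evidence) = 0.00072192 / 0.01128952 ≈ 0.0639.

0.0639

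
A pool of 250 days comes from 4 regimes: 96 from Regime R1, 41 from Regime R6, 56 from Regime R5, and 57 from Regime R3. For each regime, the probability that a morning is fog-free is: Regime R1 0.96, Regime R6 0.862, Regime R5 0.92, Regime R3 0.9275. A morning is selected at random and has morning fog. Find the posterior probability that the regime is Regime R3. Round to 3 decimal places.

Taking complements, P(fog | each) = Regime R1 0.04, Regime R6 0.138, Regime R5 0.08, Regime R3 0.0725.
Prior × likelihood for each hypothesis:
  Regime R1: 0.384 × 0.04 = 0.01536
  Regime R6: 0.164 × 0.138 = 0.022632
  Regime R5: 0.224 × 0.08 = 0.01792
  Regime R3: 0.228 × 0.0725 = 0.01653
Sum = 0.072442.
P(Regime R3 | evidence) = 0.01653 / 0.072442 ≈ 0.228.

0.228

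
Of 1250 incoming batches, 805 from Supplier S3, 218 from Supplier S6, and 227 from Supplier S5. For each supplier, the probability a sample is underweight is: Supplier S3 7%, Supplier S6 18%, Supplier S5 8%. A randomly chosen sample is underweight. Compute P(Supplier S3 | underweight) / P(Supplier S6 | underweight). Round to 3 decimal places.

1.436

By Bayes' rule, posterior ∝ prior × likelihood:
  Supplier S3: 0.644 × 0.07 = 0.04508
  Supplier S6: 0.1744 × 0.18 = 0.031392
  Supplier S5: 0.1816 × 0.08 = 0.014528
Sum = 0.091.
The ratio is 0.04508 / 0.031392 (the normalizer cancels) = 1.436.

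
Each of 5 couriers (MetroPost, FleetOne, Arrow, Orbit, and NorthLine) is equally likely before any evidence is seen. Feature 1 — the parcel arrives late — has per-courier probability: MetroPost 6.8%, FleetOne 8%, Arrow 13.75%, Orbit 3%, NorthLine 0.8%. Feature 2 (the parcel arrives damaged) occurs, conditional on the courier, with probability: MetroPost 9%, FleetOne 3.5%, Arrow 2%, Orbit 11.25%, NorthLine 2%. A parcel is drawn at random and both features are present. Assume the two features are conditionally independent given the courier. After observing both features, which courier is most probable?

MetroPost

With a uniform prior (1/5 each), posterior ∝ likelihood:
  MetroPost: 0.068 × 0.09 = 0.00612
  FleetOne: 0.08 × 0.035 = 0.0028
  Arrow: 0.1375 × 0.02 = 0.00275
  Orbit: 0.03 × 0.1125 = 0.003375
  NorthLine: 0.008 × 0.02 = 0.00016
Normalizing constant = 0.015205.
Largest term belongs to MetroPost, so MetroPost is most probable.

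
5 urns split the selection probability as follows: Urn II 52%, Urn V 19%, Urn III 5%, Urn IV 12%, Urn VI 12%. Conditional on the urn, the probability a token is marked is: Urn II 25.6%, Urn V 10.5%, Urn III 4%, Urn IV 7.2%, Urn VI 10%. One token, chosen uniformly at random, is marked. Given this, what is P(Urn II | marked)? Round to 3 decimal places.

0.758

Unnormalized posteriors (prior × likelihood):
  Urn II: 0.52 × 0.256 = 0.13312
  Urn V: 0.19 × 0.105 = 0.01995
  Urn III: 0.05 × 0.04 = 0.002
  Urn IV: 0.12 × 0.072 = 0.00864
  Urn VI: 0.12 × 0.1 = 0.012
Total = 0.17571.
P(Urn II | evidence) = 0.13312 / 0.17571 ≈ 0.758.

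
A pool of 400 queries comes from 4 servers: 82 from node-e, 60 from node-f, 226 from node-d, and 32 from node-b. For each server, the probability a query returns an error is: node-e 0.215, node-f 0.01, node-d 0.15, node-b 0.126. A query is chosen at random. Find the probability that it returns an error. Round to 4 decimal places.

By Bayes' rule, posterior ∝ prior × likelihood:
  node-e: 0.205 × 0.215 = 0.044075
  node-f: 0.15 × 0.01 = 0.0015
  node-d: 0.565 × 0.15 = 0.08475
  node-b: 0.08 × 0.126 = 0.01008
P(error) = 0.044075 + 0.0015 + 0.08475 + 0.01008 = 0.140405 → 0.1404.

0.1404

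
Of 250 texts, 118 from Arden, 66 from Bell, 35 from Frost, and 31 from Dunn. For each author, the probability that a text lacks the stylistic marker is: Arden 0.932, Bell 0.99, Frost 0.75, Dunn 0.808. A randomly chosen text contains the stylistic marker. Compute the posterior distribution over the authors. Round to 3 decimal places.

Taking complements, P(marker | each) = Arden 0.068, Bell 0.01, Frost 0.25, Dunn 0.192.
Prior × likelihood for each hypothesis:
  Arden: 0.472 × 0.068 = 0.032096
  Bell: 0.264 × 0.01 = 0.00264
  Frost: 0.14 × 0.25 = 0.035
  Dunn: 0.124 × 0.192 = 0.023808
Normalizing constant = 0.093544.
P(Arden | marker) = 0.032096/0.093544 ≈ 0.343
P(Bell | marker) = 0.00264/0.093544 ≈ 0.028
P(Frost | marker) = 0.035/0.093544 ≈ 0.374
P(Dunn | marker) = 0.023808/0.093544 ≈ 0.255

Arden 0.343, Bell 0.028, Frost 0.374, Dunn 0.255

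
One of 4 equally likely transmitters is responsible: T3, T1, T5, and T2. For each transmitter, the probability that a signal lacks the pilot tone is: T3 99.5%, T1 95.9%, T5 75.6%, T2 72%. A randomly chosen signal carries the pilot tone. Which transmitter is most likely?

Taking complements, P(pilot | each) = T3 0.005, T1 0.041, T5 0.244, T2 0.28.
With a uniform prior (1/4 each), posterior ∝ likelihood:
  T3: 0.005
  T1: 0.041
  T5: 0.244
  T2: 0.28
Normalizing constant = 0.57.
Largest term belongs to T2, so T2 is most probable.

T2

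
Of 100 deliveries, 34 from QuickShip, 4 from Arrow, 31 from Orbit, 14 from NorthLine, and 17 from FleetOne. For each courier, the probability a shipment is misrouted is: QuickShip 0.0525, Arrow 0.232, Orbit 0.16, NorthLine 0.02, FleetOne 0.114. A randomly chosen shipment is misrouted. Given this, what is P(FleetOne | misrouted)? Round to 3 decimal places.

0.196

Compute prior × likelihood for every hypothesis:
  QuickShip: 0.34 × 0.0525 = 0.01785
  Arrow: 0.04 × 0.232 = 0.00928
  Orbit: 0.31 × 0.16 = 0.0496
  NorthLine: 0.14 × 0.02 = 0.0028
  FleetOne: 0.17 × 0.114 = 0.01938
Total = 0.09891.
P(FleetOne | evidence) = 0.01938 / 0.09891 ≈ 0.196.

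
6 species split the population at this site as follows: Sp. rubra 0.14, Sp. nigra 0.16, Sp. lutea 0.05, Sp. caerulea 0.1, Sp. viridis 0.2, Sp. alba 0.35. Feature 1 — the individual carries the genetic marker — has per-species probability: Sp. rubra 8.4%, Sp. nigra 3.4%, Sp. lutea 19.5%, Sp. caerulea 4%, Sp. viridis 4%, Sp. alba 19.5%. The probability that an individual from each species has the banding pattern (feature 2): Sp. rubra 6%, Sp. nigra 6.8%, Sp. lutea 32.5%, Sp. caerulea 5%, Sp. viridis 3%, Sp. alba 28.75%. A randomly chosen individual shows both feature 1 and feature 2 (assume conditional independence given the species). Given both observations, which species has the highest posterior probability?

Unnormalized posteriors (prior × likelihood):
  Sp. rubra: 0.14 × 0.084 × 0.06 = 0.0007056
  Sp. nigra: 0.16 × 0.034 × 0.068 = 0.00036992
  Sp. lutea: 0.05 × 0.195 × 0.325 = 0.00316875
  Sp. caerulea: 0.1 × 0.04 × 0.05 = 0.0002
  Sp. viridis: 0.2 × 0.04 × 0.03 = 0.00024
  Sp. alba: 0.35 × 0.195 × 0.2875 = 0.019621875
Sum = 0.024306145.
Largest term belongs to Sp. alba, so Sp. alba is most probable.

Sp. alba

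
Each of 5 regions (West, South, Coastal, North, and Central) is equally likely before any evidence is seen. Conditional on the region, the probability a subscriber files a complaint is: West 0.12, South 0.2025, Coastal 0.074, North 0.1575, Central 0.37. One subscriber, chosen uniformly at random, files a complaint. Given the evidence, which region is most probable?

With a uniform prior (1/5 each), posterior ∝ likelihood:
  West: 0.12
  South: 0.2025
  Coastal: 0.074
  North: 0.1575
  Central: 0.37
Total = 0.924.
Largest term belongs to Central, so Central is most probable.

Central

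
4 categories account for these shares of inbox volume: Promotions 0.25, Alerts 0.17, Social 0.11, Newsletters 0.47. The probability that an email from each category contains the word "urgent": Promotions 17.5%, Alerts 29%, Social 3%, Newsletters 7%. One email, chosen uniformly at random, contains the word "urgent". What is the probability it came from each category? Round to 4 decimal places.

Promotions 0.3385, Alerts 0.3814, Social 0.0255, Newsletters 0.2545

Unnormalized posteriors (prior × likelihood):
  Promotions: 0.25 × 0.175 = 0.04375
  Alerts: 0.17 × 0.29 = 0.0493
  Social: 0.11 × 0.03 = 0.0033
  Newsletters: 0.47 × 0.07 = 0.0329
Sum = 0.12925.
P(Promotions | urgent-flag) = 0.04375/0.12925 ≈ 0.3385
P(Alerts | urgent-flag) = 0.0493/0.12925 ≈ 0.3814
P(Social | urgent-flag) = 0.0033/0.12925 ≈ 0.0255
P(Newsletters | urgent-flag) = 0.0329/0.12925 ≈ 0.2545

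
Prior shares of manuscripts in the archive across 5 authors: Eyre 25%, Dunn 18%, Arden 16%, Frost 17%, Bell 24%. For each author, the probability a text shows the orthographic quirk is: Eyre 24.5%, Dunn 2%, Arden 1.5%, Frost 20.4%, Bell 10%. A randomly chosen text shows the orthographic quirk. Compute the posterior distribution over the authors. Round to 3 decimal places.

Eyre 0.486, Dunn 0.029, Arden 0.019, Frost 0.275, Bell 0.191

Prior × likelihood for each hypothesis:
  Eyre: 0.25 × 0.245 = 0.06125
  Dunn: 0.18 × 0.02 = 0.0036
  Arden: 0.16 × 0.015 = 0.0024
  Frost: 0.17 × 0.204 = 0.03468
  Bell: 0.24 × 0.1 = 0.024
Normalizing constant = 0.12593.
P(Eyre | quirk) = 0.06125/0.12593 ≈ 0.486
P(Dunn | quirk) = 0.0036/0.12593 ≈ 0.029
P(Arden | quirk) = 0.0024/0.12593 ≈ 0.019
P(Frost | quirk) = 0.03468/0.12593 ≈ 0.275
P(Bell | quirk) = 0.024/0.12593 ≈ 0.191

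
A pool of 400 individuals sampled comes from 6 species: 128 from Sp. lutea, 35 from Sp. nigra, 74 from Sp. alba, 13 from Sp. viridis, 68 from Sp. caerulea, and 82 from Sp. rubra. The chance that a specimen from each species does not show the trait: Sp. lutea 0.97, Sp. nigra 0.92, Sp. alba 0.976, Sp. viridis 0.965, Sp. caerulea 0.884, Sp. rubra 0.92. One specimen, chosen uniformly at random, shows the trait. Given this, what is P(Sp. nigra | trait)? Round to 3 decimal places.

Taking complements, P(trait | each) = Sp. lutea 0.03, Sp. nigra 0.08, Sp. alba 0.024, Sp. viridis 0.035, Sp. caerulea 0.116, Sp. rubra 0.08.
Unnormalized posteriors (prior × likelihood):
  Sp. lutea: 0.32 × 0.03 = 0.0096
  Sp. nigra: 0.0875 × 0.08 = 0.007
  Sp. alba: 0.185 × 0.024 = 0.00444
  Sp. viridis: 0.0325 × 0.035 = 0.0011375
  Sp. caerulea: 0.17 × 0.116 = 0.01972
  Sp. rubra: 0.205 × 0.08 = 0.0164
Total = 0.0582975.
P(Sp. nigra | evidence) = 0.007 / 0.0582975 ≈ 0.120.

0.120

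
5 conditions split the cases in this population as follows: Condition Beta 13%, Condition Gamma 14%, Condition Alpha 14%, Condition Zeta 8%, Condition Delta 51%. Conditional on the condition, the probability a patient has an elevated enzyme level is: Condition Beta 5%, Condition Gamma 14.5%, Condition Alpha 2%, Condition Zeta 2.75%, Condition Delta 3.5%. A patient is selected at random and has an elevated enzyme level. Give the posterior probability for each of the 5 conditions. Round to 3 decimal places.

By Bayes' rule, posterior ∝ prior × likelihood:
  Condition Beta: 0.13 × 0.05 = 0.0065
  Condition Gamma: 0.14 × 0.145 = 0.0203
  Condition Alpha: 0.14 × 0.02 = 0.0028
  Condition Zeta: 0.08 × 0.0275 = 0.0022
  Condition Delta: 0.51 × 0.035 = 0.01785
Total = 0.04965.
P(Condition Beta | elevated) = 0.0065/0.04965 ≈ 0.131
P(Condition Gamma | elevated) = 0.0203/0.04965 ≈ 0.409
P(Condition Alpha | elevated) = 0.0028/0.04965 ≈ 0.056
P(Condition Zeta | elevated) = 0.0022/0.04965 ≈ 0.044
P(Condition Delta | elevated) = 0.01785/0.04965 ≈ 0.360

Condition Beta 0.131, Condition Gamma 0.409, Condition Alpha 0.056, Condition Zeta 0.044, Condition Delta 0.360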